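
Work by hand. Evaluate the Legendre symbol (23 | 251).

1

Euler's criterion: (23/251) ≡ 23^125 (mod 251).
23^2 ≡ 27 (mod 251)
23^4 ≡ 227 (mod 251)
23^8 ≡ 74 (mod 251)
23^16 ≡ 205 (mod 251)
23^32 ≡ 108 (mod 251)
23^64 ≡ 118 (mod 251)
23^125 = 23^(64+32+16+8+4+1) ≡ 1 (mod 251).
Result is 1, so (23/251) = 1.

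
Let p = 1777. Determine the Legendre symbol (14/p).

-1

Pull out 2: since 1777 ≡ 1 (mod 8), (2/1777) = +1.
Reciprocity: 7 ≡ 3 and 1777 ≡ 1 (mod 4), so (7/1777) = +(1777/7).
Reduce top mod 7: now compute (6/7).
Pull out 2: since 7 ≡ 7 (mod 8), (2/7) = +1.
Reciprocity: 3 ≡ 3 and 7 ≡ 3 (mod 4), so (3/7) = −(7/3).
Reduce top mod 3: now compute (1/3).
Reached (1/3) = 1. Collecting the sign flips along the way, the symbol is -1.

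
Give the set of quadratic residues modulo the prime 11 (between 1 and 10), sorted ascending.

Square k = 1,…,5 (k and 11−k give the same square):
1²=1, 2²=4, 3²=9, 4²≡5, 5²≡3 (mod 11).
So the quadratic residues mod 11 are {1, 3, 4, 5, 9}.

1 3 4 5 9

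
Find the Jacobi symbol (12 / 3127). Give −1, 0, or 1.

-1

Pull out 2^2: since 3127 ≡ 7 (mod 8), (2/3127) = +1, so (2/3127)^2 = +1.
Reciprocity: 3 ≡ 3 and 3127 ≡ 3 (mod 4), so (3/3127) = −(3127/3).
Reduce top mod 3: now compute (1/3).
Reached (1/3) = 1. Collecting the sign flips along the way, the symbol is -1.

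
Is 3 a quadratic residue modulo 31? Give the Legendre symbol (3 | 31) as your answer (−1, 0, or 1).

-1

Reciprocity: 3 ≡ 3 and 31 ≡ 3 (mod 4), so (3/31) = −(31/3).
Reduce top mod 3: now compute (1/3).
Reached (1/3) = 1. Collecting the sign flips along the way, the symbol is -1.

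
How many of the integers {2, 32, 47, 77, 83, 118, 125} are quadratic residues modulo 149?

3

(2/149) = -1 → non-residue.
(32/149) = -1 → non-residue.
(47/149) = +1 → QR.
(77/149) = -1 → non-residue.
(83/149) = -1 → non-residue.
(118/149) = +1 → QR.
(125/149) = +1 → QR.
Total quadratic residues among the 7: 3.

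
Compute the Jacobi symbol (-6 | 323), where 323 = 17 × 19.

1

First reduce: -6 ≡ 317 (mod 323).
Reciprocity: 317 ≡ 1 and 323 ≡ 3 (mod 4), so (317/323) = +(323/317).
Reduce top mod 317: now compute (6/317).
Pull out 2: since 317 ≡ 5 (mod 8), (2/317) = -1.
Reciprocity: 3 ≡ 3 and 317 ≡ 1 (mod 4), so (3/317) = +(317/3).
Reduce top mod 3: now compute (2/3).
Pull out 2: since 3 ≡ 3 (mod 8), (2/3) = -1.
Reached (1/3) = 1. Collecting the sign flips along the way, the symbol is +1.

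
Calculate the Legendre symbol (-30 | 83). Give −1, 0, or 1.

First reduce: -30 ≡ 53 (mod 83).
Reciprocity: 53 ≡ 1 and 83 ≡ 3 (mod 4), so (53/83) = +(83/53).
Reduce top mod 53: now compute (30/53).
Pull out 2: since 53 ≡ 5 (mod 8), (2/53) = -1.
Reciprocity: 15 ≡ 3 and 53 ≡ 1 (mod 4), so (15/53) = +(53/15).
Reduce top mod 15: now compute (8/15).
Pull out 2^3: since 15 ≡ 7 (mod 8), (2/15) = +1, so (2/15)^3 = +1.
Reached (1/15) = 1. Collecting the sign flips along the way, the symbol is -1.

-1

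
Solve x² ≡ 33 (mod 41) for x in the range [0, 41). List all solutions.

19, 22

41 ≡ 1 (mod 4), so we find a root by search.
Trying successive values, 19² = 361 ≡ 33 (mod 41). The other root is 41 − 19 = 22.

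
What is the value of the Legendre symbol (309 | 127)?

Euler's criterion: (309/127) ≡ 55^63 (mod 127).
55^2 ≡ 104 (mod 127)
55^4 ≡ 21 (mod 127)
55^8 ≡ 60 (mod 127)
55^16 ≡ 44 (mod 127)
55^32 ≡ 31 (mod 127)
55^63 = 55^(32+16+8+4+2+1) ≡ 126 (mod 127).
Result is 126 ≡ −1, so (309/127) = −1.

-1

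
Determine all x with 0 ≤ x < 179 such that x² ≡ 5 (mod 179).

30, 149

Since 179 ≡ 3 (mod 4), a square root of 5 is 5^((179+1)/4) = 5^45 mod 179.
Repeated squaring: 5^2≡25, 5^4≡88, 5^8≡47, 5^16≡61, 5^32≡141 (mod 179).
5^45 = 5^(32+8+4+1) ≡ 149 (mod 179).
Check: 149² = 22201 ≡ 5 (mod 179). The two roots are 30 and 149.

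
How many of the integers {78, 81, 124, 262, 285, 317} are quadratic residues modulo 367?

2

(78/367) = -1 → non-residue.
(81/367) = +1 → QR.
(124/367) = +1 → QR.
(262/367) = -1 → non-residue.
(285/367) = -1 → non-residue.
(317/367) = -1 → non-residue.
Total quadratic residues among the 6: 2.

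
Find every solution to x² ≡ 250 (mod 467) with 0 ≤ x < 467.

Since 467 ≡ 3 (mod 4), a square root of 250 is 250^((467+1)/4) = 250^117 mod 467.
Repeated squaring: 250^2≡389, 250^4≡13, 250^8≡169, 250^16≡74, 250^32≡339, 250^64≡39 (mod 467).
250^117 = 250^(64+32+16+4+1) ≡ 209 (mod 467).
Check: 209² = 43681 ≡ 250 (mod 467). The two roots are 209 and 258.

209, 258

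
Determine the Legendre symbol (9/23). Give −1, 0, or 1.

1

Reciprocity: 9 ≡ 1 and 23 ≡ 3 (mod 4), so (9/23) = +(23/9).
Reduce top mod 9: now compute (5/9).
Reciprocity: 5 ≡ 1 and 9 ≡ 1 (mod 4), so (5/9) = +(9/5).
Reduce top mod 5: now compute (4/5).
Pull out 2^2: since 5 ≡ 5 (mod 8), (2/5) = -1, so (2/5)^2 = +1.
Reached (1/5) = 1. Collecting the sign flips along the way, the symbol is +1.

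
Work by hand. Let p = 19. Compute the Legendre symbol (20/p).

Euler's criterion: (20/19) ≡ 1^9 (mod 19).
1^2 ≡ 1 (mod 19)
1^4 ≡ 1 (mod 19)
1^8 ≡ 1 (mod 19)
1^9 = 1^(8+1) ≡ 1 (mod 19).
Result is 1, so (20/19) = 1.

1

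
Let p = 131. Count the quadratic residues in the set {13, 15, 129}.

3

(13/131) = +1 → QR.
(15/131) = +1 → QR.
(129/131) = +1 → QR.
Total quadratic residues among the 3: 3.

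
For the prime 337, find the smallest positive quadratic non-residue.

5

(2/337) = +1, so 2 is a residue.
(3/337) = +1, so 3 is a residue.
(4/337) = +1, so 4 is a residue.
(5/337) = −1, so 5 is the smallest positive non-residue mod 337.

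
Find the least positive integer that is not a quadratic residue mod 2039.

(2/2039) = +1, so 2 is a residue.
(3/2039) = +1, so 3 is a residue.
(4/2039) = +1, so 4 is a residue.
(5/2039) = +1, so 5 is a residue.
(6/2039) = +1, so 6 is a residue.
(7/2039) = −1, so 7 is the smallest positive non-residue mod 2039.

7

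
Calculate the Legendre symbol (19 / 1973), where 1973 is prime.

Reciprocity: 19 ≡ 3 and 1973 ≡ 1 (mod 4), so (19/1973) = +(1973/19).
Reduce top mod 19: now compute (16/19).
Pull out 2^4: since 19 ≡ 3 (mod 8), (2/19) = -1, so (2/19)^4 = +1.
Reached (1/19) = 1. Collecting the sign flips along the way, the symbol is +1.

1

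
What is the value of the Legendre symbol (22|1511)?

Pull out 2: since 1511 ≡ 7 (mod 8), (2/1511) = +1.
Reciprocity: 11 ≡ 3 and 1511 ≡ 3 (mod 4), so (11/1511) = −(1511/11).
Reduce top mod 11: now compute (4/11).
Pull out 2^2: since 11 ≡ 3 (mod 8), (2/11) = -1, so (2/11)^2 = +1.
Reached (1/11) = 1. Collecting the sign flips along the way, the symbol is -1.

-1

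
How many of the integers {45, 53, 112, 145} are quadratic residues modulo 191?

1

(45/191) = +1 → QR.
(53/191) = -1 → non-residue.
(112/191) = -1 → non-residue.
(145/191) = -1 → non-residue.
Total quadratic residues among the 4: 1.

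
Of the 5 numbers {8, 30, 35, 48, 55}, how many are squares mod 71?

3

(8/71) = +1 → QR.
(30/71) = +1 → QR.
(35/71) = -1 → non-residue.
(48/71) = +1 → QR.
(55/71) = -1 → non-residue.
Total quadratic residues among the 5: 3.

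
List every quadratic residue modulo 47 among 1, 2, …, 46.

1,2,3,4,6,7,8,9,12,14,16,17,18,21,24,25,27,28,32,34,36,37,42

Square k = 1,…,23 (k and 47−k give the same square):
1²=1, 2²=4, 3²=9, 4²=16, 5²=25, 6²=36, 7²≡2, 8²≡17, 9²≡34, 10²≡6, 11²≡27, 12²≡3, 13²≡28, 14²≡8, 15²≡37, 16²≡21, 17²≡7, 18²≡42, 19²≡32, 20²≡24, 21²≡18, 22²≡14, 23²≡12 (mod 47).
So the quadratic residues mod 47 are {1, 2, 3, 4, 6, 7, 8, 9, 12, 14, 16, 17, 18, 21, 24, 25, 27, 28, 32, 34, 36, 37, 42}.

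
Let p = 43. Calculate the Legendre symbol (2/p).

-1

Euler's criterion: (2/43) ≡ 2^21 (mod 43).
2^2 ≡ 4 (mod 43)
2^4 ≡ 16 (mod 43)
2^8 ≡ 41 (mod 43)
2^16 ≡ 4 (mod 43)
2^21 = 2^(16+4+1) ≡ 42 (mod 43).
Result is 42 ≡ −1, so (2/43) = −1.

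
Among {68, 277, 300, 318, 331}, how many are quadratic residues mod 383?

(68/383) = +1 → QR.
(277/383) = +1 → QR.
(300/383) = +1 → QR.
(318/383) = -1 → non-residue.
(331/383) = +1 → QR.
Total quadratic residues among the 5: 4.

4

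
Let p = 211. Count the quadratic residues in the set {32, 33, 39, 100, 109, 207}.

2

(32/211) = -1 → non-residue.
(33/211) = -1 → non-residue.
(39/211) = -1 → non-residue.
(100/211) = +1 → QR.
(109/211) = +1 → QR.
(207/211) = -1 → non-residue.
Total quadratic residues among the 6: 2.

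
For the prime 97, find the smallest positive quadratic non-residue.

(2/97) = +1, so 2 is a residue.
(3/97) = +1, so 3 is a residue.
(4/97) = +1, so 4 is a residue.
(5/97) = −1, so 5 is the smallest positive non-residue mod 97.

5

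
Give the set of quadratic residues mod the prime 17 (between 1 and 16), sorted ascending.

Square k = 1,…,8 (k and 17−k give the same square):
1²=1, 2²=4, 3²=9, 4²=16, 5²≡8, 6²≡2, 7²≡15, 8²≡13 (mod 17).
So the quadratic residues mod 17 are {1, 2, 4, 8, 9, 13, 15, 16}.

1,2,4,8,9,13,15,16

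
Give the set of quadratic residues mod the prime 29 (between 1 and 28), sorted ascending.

1 4 5 6 7 9 13 16 20 22 23 24 25 28

Square k = 1,…,14 (k and 29−k give the same square):
1²=1, 2²=4, 3²=9, 4²=16, 5²=25, 6²≡7, 7²≡20, 8²≡6, 9²≡23, 10²≡13, 11²≡5, 12²≡28, 13²≡24, 14²≡22 (mod 29).
So the quadratic residues mod 29 are {1, 4, 5, 6, 7, 9, 13, 16, 20, 22, 23, 24, 25, 28}.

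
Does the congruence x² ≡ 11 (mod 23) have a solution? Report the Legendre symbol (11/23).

Reciprocity: 11 ≡ 3 and 23 ≡ 3 (mod 4), so (11/23) = −(23/11).
Reduce top mod 11: now compute (1/11).
Reached (1/11) = 1. Collecting the sign flips along the way, the symbol is -1.

-1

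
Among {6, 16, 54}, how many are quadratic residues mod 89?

(6/89) = -1 → non-residue.
(16/89) = +1 → QR.
(54/89) = -1 → non-residue.
Total quadratic residues among the 3: 1.

1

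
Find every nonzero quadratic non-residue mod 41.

Square k = 1,…,20 (k and 41−k give the same square):
1²=1, 2²=4, 3²=9, 4²=16, 5²=25, 6²=36, 7²≡8, 8²≡23, 9²≡40, 10²≡18, 11²≡39, 12²≡21, 13²≡5, 14²≡32, 15²≡20, 16²≡10, 17²≡2, 18²≡37, 19²≡33, 20²≡31 (mod 41).
The residues are {1, 2, 4, 5, 8, 9, 10, 16, 18, 20, 21, 23, 25, 31, 32, 33, 36, 37, 39, 40}; the non-residues are the remaining 20 nonzero classes.

3 6 7 11 12 13 14 15 17 19 22 24 26 27 28 29 30 34 35 38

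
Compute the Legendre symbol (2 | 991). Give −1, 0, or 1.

Pull out 2: since 991 ≡ 7 (mod 8), (2/991) = +1.
Reached (1/991) = 1. Collecting the sign flips along the way, the symbol is +1.

1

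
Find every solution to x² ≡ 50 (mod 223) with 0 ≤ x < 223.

75, 148

Since 223 ≡ 3 (mod 4), a square root of 50 is 50^((223+1)/4) = 50^56 mod 223.
Repeated squaring: 50^2≡47, 50^4≡202, 50^8≡218, 50^16≡25, 50^32≡179 (mod 223).
50^56 = 50^(32+16+8) ≡ 148 (mod 223).
Check: 148² = 21904 ≡ 50 (mod 223). The two roots are 75 and 148.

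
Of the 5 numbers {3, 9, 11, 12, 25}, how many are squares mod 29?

2

(3/29) = -1 → non-residue.
(9/29) = +1 → QR.
(11/29) = -1 → non-residue.
(12/29) = -1 → non-residue.
(25/29) = +1 → QR.
Total quadratic residues among the 5: 2.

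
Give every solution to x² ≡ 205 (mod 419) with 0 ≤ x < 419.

Since 419 ≡ 3 (mod 4), a square root of 205 is 205^((419+1)/4) = 205^105 mod 419.
Repeated squaring: 205^2≡125, 205^4≡122, 205^8≡219, 205^16≡195, 205^32≡315, 205^64≡341 (mod 419).
205^105 = 205^(64+32+8+1) ≡ 144 (mod 419).
Check: 144² = 20736 ≡ 205 (mod 419). The two roots are 144 and 275.

144, 275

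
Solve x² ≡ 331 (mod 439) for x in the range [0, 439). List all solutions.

137, 302

Since 439 ≡ 3 (mod 4), a square root of 331 is 331^((439+1)/4) = 331^110 mod 439.
Repeated squaring: 331^2≡250, 331^4≡162, 331^8≡343, 331^16≡436, 331^32≡9, 331^64≡81 (mod 439).
331^110 = 331^(64+32+8+4+2) ≡ 137 (mod 439).
Check: 137² = 18769 ≡ 331 (mod 439). The two roots are 137 and 302.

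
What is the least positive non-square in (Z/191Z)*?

7

(2/191) = +1, so 2 is a residue.
(3/191) = +1, so 3 is a residue.
(4/191) = +1, so 4 is a residue.
(5/191) = +1, so 5 is a residue.
(6/191) = +1, so 6 is a residue.
(7/191) = −1, so 7 is the smallest positive non-residue mod 191.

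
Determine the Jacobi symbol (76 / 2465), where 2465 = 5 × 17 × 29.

Pull out 2^2: since 2465 ≡ 1 (mod 8), (2/2465) = +1, so (2/2465)^2 = +1.
Reciprocity: 19 ≡ 3 and 2465 ≡ 1 (mod 4), so (19/2465) = +(2465/19).
Reduce top mod 19: now compute (14/19).
Pull out 2: since 19 ≡ 3 (mod 8), (2/19) = -1.
Reciprocity: 7 ≡ 3 and 19 ≡ 3 (mod 4), so (7/19) = −(19/7).
Reduce top mod 7: now compute (5/7).
Reciprocity: 5 ≡ 1 and 7 ≡ 3 (mod 4), so (5/7) = +(7/5).
Reduce top mod 5: now compute (2/5).
Pull out 2: since 5 ≡ 5 (mod 8), (2/5) = -1.
Reached (1/5) = 1. Collecting the sign flips along the way, the symbol is -1.

-1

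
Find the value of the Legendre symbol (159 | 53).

First reduce: 159 ≡ 0 (mod 53).
Top reduces to 0: gcd > 1, so the symbol is 0.

0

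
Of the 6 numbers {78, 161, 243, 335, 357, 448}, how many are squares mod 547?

(78/547) = +1 → QR.
(161/547) = +1 → QR.
(243/547) = -1 → non-residue.
(335/547) = -1 → non-residue.
(357/547) = -1 → non-residue.
(448/547) = -1 → non-residue.
Total quadratic residues among the 6: 2.

2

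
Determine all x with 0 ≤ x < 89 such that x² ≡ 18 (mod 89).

14, 75

89 ≡ 1 (mod 4), so we find a root by search.
Trying successive values, 14² = 196 ≡ 18 (mod 89). The other root is 89 − 14 = 75.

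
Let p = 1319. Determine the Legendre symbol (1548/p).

First reduce: 1548 ≡ 229 (mod 1319).
Reciprocity: 229 ≡ 1 and 1319 ≡ 3 (mod 4), so (229/1319) = +(1319/229).
Reduce top mod 229: now compute (174/229).
Pull out 2: since 229 ≡ 5 (mod 8), (2/229) = -1.
Reciprocity: 87 ≡ 3 and 229 ≡ 1 (mod 4), so (87/229) = +(229/87).
Reduce top mod 87: now compute (55/87).
Reciprocity: 55 ≡ 3 and 87 ≡ 3 (mod 4), so (55/87) = −(87/55).
Reduce top mod 55: now compute (32/55).
Pull out 2^5: since 55 ≡ 7 (mod 8), (2/55) = +1, so (2/55)^5 = +1.
Reached (1/55) = 1. Collecting the sign flips along the way, the symbol is +1.

1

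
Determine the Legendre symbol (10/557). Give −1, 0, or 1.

Euler's criterion: (10/557) ≡ 10^278 (mod 557).
10^2 ≡ 100 (mod 557)
10^4 ≡ 531 (mod 557)
10^8 ≡ 119 (mod 557)
10^16 ≡ 236 (mod 557)
10^32 ≡ 553 (mod 557)
10^64 ≡ 16 (mod 557)
10^128 ≡ 256 (mod 557)
10^256 ≡ 367 (mod 557)
10^278 = 10^(256+16+4+2) ≡ 1 (mod 557).
Result is 1, so (10/557) = 1.

1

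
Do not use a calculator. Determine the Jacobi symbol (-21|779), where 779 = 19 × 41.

First reduce: -21 ≡ 758 (mod 779).
Pull out 2: since 779 ≡ 3 (mod 8), (2/779) = -1.
Reciprocity: 379 ≡ 3 and 779 ≡ 3 (mod 4), so (379/779) = −(779/379).
Reduce top mod 379: now compute (21/379).
Reciprocity: 21 ≡ 1 and 379 ≡ 3 (mod 4), so (21/379) = +(379/21).
Reduce top mod 21: now compute (1/21).
Reached (1/21) = 1. Collecting the sign flips along the way, the symbol is +1.

1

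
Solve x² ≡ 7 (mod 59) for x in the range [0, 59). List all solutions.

19, 40

Since 59 ≡ 3 (mod 4), a square root of 7 is 7^((59+1)/4) = 7^15 mod 59.
Repeated squaring: 7^2≡49, 7^4≡41, 7^8≡29 (mod 59).
7^15 = 7^(8+4+2+1) ≡ 19 (mod 59).
Check: 19² = 361 ≡ 7 (mod 59). The two roots are 19 and 40.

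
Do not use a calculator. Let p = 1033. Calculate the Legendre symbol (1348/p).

-1

First reduce: 1348 ≡ 315 (mod 1033).
Reciprocity: 315 ≡ 3 and 1033 ≡ 1 (mod 4), so (315/1033) = +(1033/315).
Reduce top mod 315: now compute (88/315).
Pull out 2^3: since 315 ≡ 3 (mod 8), (2/315) = -1, so (2/315)^3 = -1.
Reciprocity: 11 ≡ 3 and 315 ≡ 3 (mod 4), so (11/315) = −(315/11).
Reduce top mod 11: now compute (7/11).
Reciprocity: 7 ≡ 3 and 11 ≡ 3 (mod 4), so (7/11) = −(11/7).
Reduce top mod 7: now compute (4/7).
Pull out 2^2: since 7 ≡ 7 (mod 8), (2/7) = +1, so (2/7)^2 = +1.
Reached (1/7) = 1. Collecting the sign flips along the way, the symbol is -1.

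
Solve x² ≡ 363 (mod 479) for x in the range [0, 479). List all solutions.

Since 479 ≡ 3 (mod 4), a square root of 363 is 363^((479+1)/4) = 363^120 mod 479.
Repeated squaring: 363^2≡44, 363^4≡20, 363^8≡400, 363^16≡14, 363^32≡196, 363^64≡96 (mod 479).
363^120 = 363^(64+32+16+8) ≡ 138 (mod 479).
Check: 138² = 19044 ≡ 363 (mod 479). The two roots are 138 and 341.

138, 341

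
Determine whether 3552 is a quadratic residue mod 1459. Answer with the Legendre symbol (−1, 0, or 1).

First reduce: 3552 ≡ 634 (mod 1459).
Pull out 2: since 1459 ≡ 3 (mod 8), (2/1459) = -1.
Reciprocity: 317 ≡ 1 and 1459 ≡ 3 (mod 4), so (317/1459) = +(1459/317).
Reduce top mod 317: now compute (191/317).
Reciprocity: 191 ≡ 3 and 317 ≡ 1 (mod 4), so (191/317) = +(317/191).
Reduce top mod 191: now compute (126/191).
Pull out 2: since 191 ≡ 7 (mod 8), (2/191) = +1.
Reciprocity: 63 ≡ 3 and 191 ≡ 3 (mod 4), so (63/191) = −(191/63).
Reduce top mod 63: now compute (2/63).
Pull out 2: since 63 ≡ 7 (mod 8), (2/63) = +1.
Reached (1/63) = 1. Collecting the sign flips along the way, the symbol is +1.

1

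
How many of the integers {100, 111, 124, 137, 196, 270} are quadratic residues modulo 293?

4

(100/293) = +1 → QR.
(111/293) = -1 → non-residue.
(124/293) = +1 → QR.
(137/293) = +1 → QR.
(196/293) = +1 → QR.
(270/293) = -1 → non-residue.
Total quadratic residues among the 6: 4.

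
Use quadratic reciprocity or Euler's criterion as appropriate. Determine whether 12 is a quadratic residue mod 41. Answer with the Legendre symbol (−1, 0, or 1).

Pull out 2^2: since 41 ≡ 1 (mod 8), (2/41) = +1, so (2/41)^2 = +1.
Reciprocity: 3 ≡ 3 and 41 ≡ 1 (mod 4), so (3/41) = +(41/3).
Reduce top mod 3: now compute (2/3).
Pull out 2: since 3 ≡ 3 (mod 8), (2/3) = -1.
Reached (1/3) = 1. Collecting the sign flips along the way, the symbol is -1.

-1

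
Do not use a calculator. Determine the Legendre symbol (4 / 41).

1

Pull out 2^2: since 41 ≡ 1 (mod 8), (2/41) = +1, so (2/41)^2 = +1.
Reached (1/41) = 1. Collecting the sign flips along the way, the symbol is +1.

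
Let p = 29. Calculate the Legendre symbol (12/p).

Euler's criterion: (12/29) ≡ 12^14 (mod 29).
12^2 ≡ 28 (mod 29)
12^4 ≡ 1 (mod 29)
12^8 ≡ 1 (mod 29)
12^14 = 12^(8+4+2) ≡ 28 (mod 29).
Result is 28 ≡ −1, so (12/29) = −1.

-1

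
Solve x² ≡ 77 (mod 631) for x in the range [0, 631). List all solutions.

51, 580

Since 631 ≡ 3 (mod 4), a square root of 77 is 77^((631+1)/4) = 77^158 mod 631.
Repeated squaring: 77^2≡250, 77^4≡31, 77^8≡330, 77^16≡368, 77^32≡390, 77^64≡29, 77^128≡210 (mod 631).
77^158 = 77^(128+16+8+4+2) ≡ 580 (mod 631).
Check: 580² = 336400 ≡ 77 (mod 631). The two roots are 51 and 580.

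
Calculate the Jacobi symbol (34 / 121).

Pull out 2: since 121 ≡ 1 (mod 8), (2/121) = +1.
Reciprocity: 17 ≡ 1 and 121 ≡ 1 (mod 4), so (17/121) = +(121/17).
Reduce top mod 17: now compute (2/17).
Pull out 2: since 17 ≡ 1 (mod 8), (2/17) = +1.
Reached (1/17) = 1. Collecting the sign flips along the way, the symbol is +1.

1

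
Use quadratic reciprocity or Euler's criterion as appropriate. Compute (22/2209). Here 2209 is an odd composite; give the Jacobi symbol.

Pull out 2: since 2209 ≡ 1 (mod 8), (2/2209) = +1.
Reciprocity: 11 ≡ 3 and 2209 ≡ 1 (mod 4), so (11/2209) = +(2209/11).
Reduce top mod 11: now compute (9/11).
Reciprocity: 9 ≡ 1 and 11 ≡ 3 (mod 4), so (9/11) = +(11/9).
Reduce top mod 9: now compute (2/9).
Pull out 2: since 9 ≡ 1 (mod 8), (2/9) = +1.
Reached (1/9) = 1. Collecting the sign flips along the way, the symbol is +1.

1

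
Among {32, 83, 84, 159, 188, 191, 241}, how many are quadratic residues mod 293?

(32/293) = -1 → non-residue.
(83/293) = +1 → QR.
(84/293) = +1 → QR.
(159/293) = -1 → non-residue.
(188/293) = -1 → non-residue.
(191/293) = +1 → QR.
(241/293) = -1 → non-residue.
Total quadratic residues among the 7: 3.

3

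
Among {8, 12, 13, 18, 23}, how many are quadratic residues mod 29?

(8/29) = -1 → non-residue.
(12/29) = -1 → non-residue.
(13/29) = +1 → QR.
(18/29) = -1 → non-residue.
(23/29) = +1 → QR.
Total quadratic residues among the 5: 2.

2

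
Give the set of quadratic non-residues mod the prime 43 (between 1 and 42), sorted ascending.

2 3 5 7 8 12 18 19 20 22 26 27 28 29 30 32 33 34 37 39 42

Square k = 1,…,21 (k and 43−k give the same square):
1²=1, 2²=4, 3²=9, 4²=16, 5²=25, 6²=36, 7²≡6, 8²≡21, 9²≡38, 10²≡14, 11²≡35, 12²≡15, 13²≡40, 14²≡24, 15²≡10, 16²≡41, 17²≡31, 18²≡23, 19²≡17, 20²≡13, 21²≡11 (mod 43).
The residues are {1, 4, 6, 9, 10, 11, 13, 14, 15, 16, 17, 21, 23, 24, 25, 31, 35, 36, 38, 40, 41}; the non-residues are the remaining 21 nonzero classes.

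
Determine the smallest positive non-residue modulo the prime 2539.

2

(2/2539) = −1, so 2 is the smallest positive non-residue mod 2539.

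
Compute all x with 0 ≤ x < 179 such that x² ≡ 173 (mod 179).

Since 179 ≡ 3 (mod 4), a square root of 173 is 173^((179+1)/4) = 173^45 mod 179.
Repeated squaring: 173^2≡36, 173^4≡43, 173^8≡59, 173^16≡80, 173^32≡135 (mod 179).
173^45 = 173^(32+8+4+1) ≡ 129 (mod 179).
Check: 129² = 16641 ≡ 173 (mod 179). The two roots are 50 and 129.

50, 129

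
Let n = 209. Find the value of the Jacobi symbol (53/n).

-1

Reciprocity: 53 ≡ 1 and 209 ≡ 1 (mod 4), so (53/209) = +(209/53).
Reduce top mod 53: now compute (50/53).
Pull out 2: since 53 ≡ 5 (mod 8), (2/53) = -1.
Reciprocity: 25 ≡ 1 and 53 ≡ 1 (mod 4), so (25/53) = +(53/25).
Reduce top mod 25: now compute (3/25).
Reciprocity: 3 ≡ 3 and 25 ≡ 1 (mod 4), so (3/25) = +(25/3).
Reduce top mod 3: now compute (1/3).
Reached (1/3) = 1. Collecting the sign flips along the way, the symbol is -1.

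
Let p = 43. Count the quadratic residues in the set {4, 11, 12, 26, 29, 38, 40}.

4

(4/43) = +1 → QR.
(11/43) = +1 → QR.
(12/43) = -1 → non-residue.
(26/43) = -1 → non-residue.
(29/43) = -1 → non-residue.
(38/43) = +1 → QR.
(40/43) = +1 → QR.
Total quadratic residues among the 7: 4.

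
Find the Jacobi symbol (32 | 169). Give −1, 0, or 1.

1

Pull out 2^5: since 169 ≡ 1 (mod 8), (2/169) = +1, so (2/169)^5 = +1.
Reached (1/169) = 1. Collecting the sign flips along the way, the symbol is +1.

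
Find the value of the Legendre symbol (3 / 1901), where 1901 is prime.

Reciprocity: 3 ≡ 3 and 1901 ≡ 1 (mod 4), so (3/1901) = +(1901/3).
Reduce top mod 3: now compute (2/3).
Pull out 2: since 3 ≡ 3 (mod 8), (2/3) = -1.
Reached (1/3) = 1. Collecting the sign flips along the way, the symbol is -1.

-1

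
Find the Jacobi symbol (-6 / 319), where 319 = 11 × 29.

1

First reduce: -6 ≡ 313 (mod 319).
Reciprocity: 313 ≡ 1 and 319 ≡ 3 (mod 4), so (313/319) = +(319/313).
Reduce top mod 313: now compute (6/313).
Pull out 2: since 313 ≡ 1 (mod 8), (2/313) = +1.
Reciprocity: 3 ≡ 3 and 313 ≡ 1 (mod 4), so (3/313) = +(313/3).
Reduce top mod 3: now compute (1/3).
Reached (1/3) = 1. Collecting the sign flips along the way, the symbol is +1.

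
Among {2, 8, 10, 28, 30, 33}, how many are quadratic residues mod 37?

4

(2/37) = -1 → non-residue.
(8/37) = -1 → non-residue.
(10/37) = +1 → QR.
(28/37) = +1 → QR.
(30/37) = +1 → QR.
(33/37) = +1 → QR.
Total quadratic residues among the 6: 4.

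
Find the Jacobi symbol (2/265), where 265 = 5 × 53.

Pull out 2: since 265 ≡ 1 (mod 8), (2/265) = +1.
Reached (1/265) = 1. Collecting the sign flips along the way, the symbol is +1.

1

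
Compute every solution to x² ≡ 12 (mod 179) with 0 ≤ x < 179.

Since 179 ≡ 3 (mod 4), a square root of 12 is 12^((179+1)/4) = 12^45 mod 179.
Repeated squaring: 12^2≡144, 12^4≡151, 12^8≡68, 12^16≡149, 12^32≡5 (mod 179).
12^45 = 12^(32+8+4+1) ≡ 141 (mod 179).
Check: 141² = 19881 ≡ 12 (mod 179). The two roots are 38 and 141.

38, 141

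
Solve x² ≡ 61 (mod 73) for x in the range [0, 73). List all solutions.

73 ≡ 1 (mod 4), so we find a root by search.
Trying successive values, 34² = 1156 ≡ 61 (mod 73). The other root is 73 − 34 = 39.

34, 39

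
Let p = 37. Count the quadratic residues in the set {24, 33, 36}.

(24/37) = -1 → non-residue.
(33/37) = +1 → QR.
(36/37) = +1 → QR.
Total quadratic residues among the 3: 2.

2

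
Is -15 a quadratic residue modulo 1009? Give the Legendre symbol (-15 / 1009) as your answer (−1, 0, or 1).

1

Euler's criterion: (-15/1009) ≡ 994^504 (mod 1009).
994^2 ≡ 225 (mod 1009)
994^4 ≡ 175 (mod 1009)
994^8 ≡ 355 (mod 1009)
994^16 ≡ 909 (mod 1009)
994^32 ≡ 919 (mod 1009)
994^64 ≡ 28 (mod 1009)
994^128 ≡ 784 (mod 1009)
994^256 ≡ 175 (mod 1009)
994^504 = 994^(256+128+64+32+16+8) ≡ 1 (mod 1009).
Result is 1, so (-15/1009) = 1.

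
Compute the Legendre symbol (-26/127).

First reduce: -26 ≡ 101 (mod 127).
Reciprocity: 101 ≡ 1 and 127 ≡ 3 (mod 4), so (101/127) = +(127/101).
Reduce top mod 101: now compute (26/101).
Pull out 2: since 101 ≡ 5 (mod 8), (2/101) = -1.
Reciprocity: 13 ≡ 1 and 101 ≡ 1 (mod 4), so (13/101) = +(101/13).
Reduce top mod 13: now compute (10/13).
Pull out 2: since 13 ≡ 5 (mod 8), (2/13) = -1.
Reciprocity: 5 ≡ 1 and 13 ≡ 1 (mod 4), so (5/13) = +(13/5).
Reduce top mod 5: now compute (3/5).
Reciprocity: 3 ≡ 3 and 5 ≡ 1 (mod 4), so (3/5) = +(5/3).
Reduce top mod 3: now compute (2/3).
Pull out 2: since 3 ≡ 3 (mod 8), (2/3) = -1.
Reached (1/3) = 1. Collecting the sign flips along the way, the symbol is -1.

-1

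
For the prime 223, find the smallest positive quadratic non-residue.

3

(2/223) = +1, so 2 is a residue.
(3/223) = −1, so 3 is the smallest positive non-residue mod 223.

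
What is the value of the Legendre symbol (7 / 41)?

Reciprocity: 7 ≡ 3 and 41 ≡ 1 (mod 4), so (7/41) = +(41/7).
Reduce top mod 7: now compute (6/7).
Pull out 2: since 7 ≡ 7 (mod 8), (2/7) = +1.
Reciprocity: 3 ≡ 3 and 7 ≡ 3 (mod 4), so (3/7) = −(7/3).
Reduce top mod 3: now compute (1/3).
Reached (1/3) = 1. Collecting the sign flips along the way, the symbol is -1.

-1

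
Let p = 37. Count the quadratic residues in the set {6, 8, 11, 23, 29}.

(6/37) = -1 → non-residue.
(8/37) = -1 → non-residue.
(11/37) = +1 → QR.
(23/37) = -1 → non-residue.
(29/37) = -1 → non-residue.
Total quadratic residues among the 5: 1.

1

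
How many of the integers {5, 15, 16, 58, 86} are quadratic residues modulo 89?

(5/89) = +1 → QR.
(15/89) = -1 → non-residue.
(16/89) = +1 → QR.
(58/89) = -1 → non-residue.
(86/89) = -1 → non-residue.
Total quadratic residues among the 5: 2.

2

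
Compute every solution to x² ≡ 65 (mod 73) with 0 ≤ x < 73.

73 ≡ 1 (mod 4), so we find a root by search.
Trying successive values, 24² = 576 ≡ 65 (mod 73). The other root is 73 − 24 = 49.

24, 49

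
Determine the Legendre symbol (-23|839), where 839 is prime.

First reduce: -23 ≡ 816 (mod 839).
Pull out 2^4: since 839 ≡ 7 (mod 8), (2/839) = +1, so (2/839)^4 = +1.
Reciprocity: 51 ≡ 3 and 839 ≡ 3 (mod 4), so (51/839) = −(839/51).
Reduce top mod 51: now compute (23/51).
Reciprocity: 23 ≡ 3 and 51 ≡ 3 (mod 4), so (23/51) = −(51/23).
Reduce top mod 23: now compute (5/23).
Reciprocity: 5 ≡ 1 and 23 ≡ 3 (mod 4), so (5/23) = +(23/5).
Reduce top mod 5: now compute (3/5).
Reciprocity: 3 ≡ 3 and 5 ≡ 1 (mod 4), so (3/5) = +(5/3).
Reduce top mod 3: now compute (2/3).
Pull out 2: since 3 ≡ 3 (mod 8), (2/3) = -1.
Reached (1/3) = 1. Collecting the sign flips along the way, the symbol is -1.

-1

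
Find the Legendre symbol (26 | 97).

Euler's criterion: (26/97) ≡ 26^48 (mod 97).
26^2 ≡ 94 (mod 97)
26^4 ≡ 9 (mod 97)
26^8 ≡ 81 (mod 97)
26^16 ≡ 62 (mod 97)
26^32 ≡ 61 (mod 97)
26^48 = 26^(32+16) ≡ 96 (mod 97).
Result is 96 ≡ −1, so (26/97) = −1.

-1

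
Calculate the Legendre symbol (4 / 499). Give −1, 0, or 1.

1

Pull out 2^2: since 499 ≡ 3 (mod 8), (2/499) = -1, so (2/499)^2 = +1.
Reached (1/499) = 1. Collecting the sign flips along the way, the symbol is +1.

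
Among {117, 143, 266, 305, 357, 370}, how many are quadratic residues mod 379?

(117/379) = -1 → non-residue.
(143/379) = +1 → QR.
(266/379) = +1 → QR.
(305/379) = +1 → QR.
(357/379) = -1 → non-residue.
(370/379) = -1 → non-residue.
Total quadratic residues among the 6: 3.

3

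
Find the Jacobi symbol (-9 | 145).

1

First reduce: -9 ≡ 136 (mod 145).
Pull out 2^3: since 145 ≡ 1 (mod 8), (2/145) = +1, so (2/145)^3 = +1.
Reciprocity: 17 ≡ 1 and 145 ≡ 1 (mod 4), so (17/145) = +(145/17).
Reduce top mod 17: now compute (9/17).
Reciprocity: 9 ≡ 1 and 17 ≡ 1 (mod 4), so (9/17) = +(17/9).
Reduce top mod 9: now compute (8/9).
Pull out 2^3: since 9 ≡ 1 (mod 8), (2/9) = +1, so (2/9)^3 = +1.
Reached (1/9) = 1. Collecting the sign flips along the way, the symbol is +1.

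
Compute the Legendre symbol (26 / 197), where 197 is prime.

1

Euler's criterion: (26/197) ≡ 26^98 (mod 197).
26^2 ≡ 85 (mod 197)
26^4 ≡ 133 (mod 197)
26^8 ≡ 156 (mod 197)
26^16 ≡ 105 (mod 197)
26^32 ≡ 190 (mod 197)
26^64 ≡ 49 (mod 197)
26^98 = 26^(64+32+2) ≡ 1 (mod 197).
Result is 1, so (26/197) = 1.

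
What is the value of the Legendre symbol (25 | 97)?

Reciprocity: 25 ≡ 1 and 97 ≡ 1 (mod 4), so (25/97) = +(97/25).
Reduce top mod 25: now compute (22/25).
Pull out 2: since 25 ≡ 1 (mod 8), (2/25) = +1.
Reciprocity: 11 ≡ 3 and 25 ≡ 1 (mod 4), so (11/25) = +(25/11).
Reduce top mod 11: now compute (3/11).
Reciprocity: 3 ≡ 3 and 11 ≡ 3 (mod 4), so (3/11) = −(11/3).
Reduce top mod 3: now compute (2/3).
Pull out 2: since 3 ≡ 3 (mod 8), (2/3) = -1.
Reached (1/3) = 1. Collecting the sign flips along the way, the symbol is +1.

1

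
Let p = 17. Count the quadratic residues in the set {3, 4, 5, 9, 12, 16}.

(3/17) = -1 → non-residue.
(4/17) = +1 → QR.
(5/17) = -1 → non-residue.
(9/17) = +1 → QR.
(12/17) = -1 → non-residue.
(16/17) = +1 → QR.
Total quadratic residues among the 6: 3.

3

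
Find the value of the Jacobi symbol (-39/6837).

First reduce: -39 ≡ 6798 (mod 6837).
Pull out 2: since 6837 ≡ 5 (mod 8), (2/6837) = -1.
Reciprocity: 3399 ≡ 3 and 6837 ≡ 1 (mod 4), so (3399/6837) = +(6837/3399).
Reduce top mod 3399: now compute (39/3399).
Reciprocity: 39 ≡ 3 and 3399 ≡ 3 (mod 4), so (39/3399) = −(3399/39).
Reduce top mod 39: now compute (6/39).
Pull out 2: since 39 ≡ 7 (mod 8), (2/39) = +1.
Reciprocity: 3 ≡ 3 and 39 ≡ 3 (mod 4), so (3/39) = −(39/3).
Reduce top mod 3: now compute (0/3).
Top reduces to 0: gcd > 1, so the symbol is 0.

0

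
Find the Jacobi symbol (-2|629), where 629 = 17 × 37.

-1

First reduce: -2 ≡ 627 (mod 629).
Reciprocity: 627 ≡ 3 and 629 ≡ 1 (mod 4), so (627/629) = +(629/627).
Reduce top mod 627: now compute (2/627).
Pull out 2: since 627 ≡ 3 (mod 8), (2/627) = -1.
Reached (1/627) = 1. Collecting the sign flips along the way, the symbol is -1.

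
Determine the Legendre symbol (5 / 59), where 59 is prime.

1

Reciprocity: 5 ≡ 1 and 59 ≡ 3 (mod 4), so (5/59) = +(59/5).
Reduce top mod 5: now compute (4/5).
Pull out 2^2: since 5 ≡ 5 (mod 8), (2/5) = -1, so (2/5)^2 = +1.
Reached (1/5) = 1. Collecting the sign flips along the way, the symbol is +1.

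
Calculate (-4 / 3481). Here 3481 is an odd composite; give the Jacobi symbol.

1

First reduce: -4 ≡ 3477 (mod 3481).
Reciprocity: 3477 ≡ 1 and 3481 ≡ 1 (mod 4), so (3477/3481) = +(3481/3477).
Reduce top mod 3477: now compute (4/3477).
Pull out 2^2: since 3477 ≡ 5 (mod 8), (2/3477) = -1, so (2/3477)^2 = +1.
Reached (1/3477) = 1. Collecting the sign flips along the way, the symbol is +1.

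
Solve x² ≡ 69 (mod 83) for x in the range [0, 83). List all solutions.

22, 61

Since 83 ≡ 3 (mod 4), a square root of 69 is 69^((83+1)/4) = 69^21 mod 83.
Repeated squaring: 69^2≡30, 69^4≡70, 69^8≡3, 69^16≡9 (mod 83).
69^21 = 69^(16+4+1) ≡ 61 (mod 83).
Check: 61² = 3721 ≡ 69 (mod 83). The two roots are 22 and 61.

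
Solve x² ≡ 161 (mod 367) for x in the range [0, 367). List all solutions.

80, 287

Since 367 ≡ 3 (mod 4), a square root of 161 is 161^((367+1)/4) = 161^92 mod 367.
Repeated squaring: 161^2≡231, 161^4≡146, 161^8≡30, 161^16≡166, 161^32≡31, 161^64≡227 (mod 367).
161^92 = 161^(64+16+8+4) ≡ 287 (mod 367).
Check: 287² = 82369 ≡ 161 (mod 367). The two roots are 80 and 287.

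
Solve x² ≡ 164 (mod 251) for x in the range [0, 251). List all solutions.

72, 179

Since 251 ≡ 3 (mod 4), a square root of 164 is 164^((251+1)/4) = 164^63 mod 251.
Repeated squaring: 164^2≡39, 164^4≡15, 164^8≡225, 164^16≡174, 164^32≡156 (mod 251).
164^63 = 164^(32+16+8+4+2+1) ≡ 179 (mod 251).
Check: 179² = 32041 ≡ 164 (mod 251). The two roots are 72 and 179.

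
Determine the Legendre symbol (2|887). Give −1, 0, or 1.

Pull out 2: since 887 ≡ 7 (mod 8), (2/887) = +1.
Reached (1/887) = 1. Collecting the sign flips along the way, the symbol is +1.

1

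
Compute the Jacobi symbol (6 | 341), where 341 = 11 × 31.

1

Pull out 2: since 341 ≡ 5 (mod 8), (2/341) = -1.
Reciprocity: 3 ≡ 3 and 341 ≡ 1 (mod 4), so (3/341) = +(341/3).
Reduce top mod 3: now compute (2/3).
Pull out 2: since 3 ≡ 3 (mod 8), (2/3) = -1.
Reached (1/3) = 1. Collecting the sign flips along the way, the symbol is +1.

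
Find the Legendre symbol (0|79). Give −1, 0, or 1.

Top reduces to 0: gcd > 1, so the symbol is 0.

0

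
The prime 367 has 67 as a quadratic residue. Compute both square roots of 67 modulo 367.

Since 367 ≡ 3 (mod 4), a square root of 67 is 67^((367+1)/4) = 67^92 mod 367.
Repeated squaring: 67^2≡85, 67^4≡252, 67^8≡13, 67^16≡169, 67^32≡302, 67^64≡188 (mod 367).
67^92 = 67^(64+16+8+4) ≡ 202 (mod 367).
Check: 202² = 40804 ≡ 67 (mod 367). The two roots are 165 and 202.

165, 202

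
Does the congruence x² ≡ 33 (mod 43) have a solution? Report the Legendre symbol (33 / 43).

Reciprocity: 33 ≡ 1 and 43 ≡ 3 (mod 4), so (33/43) = +(43/33).
Reduce top mod 33: now compute (10/33).
Pull out 2: since 33 ≡ 1 (mod 8), (2/33) = +1.
Reciprocity: 5 ≡ 1 and 33 ≡ 1 (mod 4), so (5/33) = +(33/5).
Reduce top mod 5: now compute (3/5).
Reciprocity: 3 ≡ 3 and 5 ≡ 1 (mod 4), so (3/5) = +(5/3).
Reduce top mod 3: now compute (2/3).
Pull out 2: since 3 ≡ 3 (mod 8), (2/3) = -1.
Reached (1/3) = 1. Collecting the sign flips along the way, the symbol is -1.

-1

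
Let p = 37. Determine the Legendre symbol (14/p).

Euler's criterion: (14/37) ≡ 14^18 (mod 37).
14^2 ≡ 11 (mod 37)
14^4 ≡ 10 (mod 37)
14^8 ≡ 26 (mod 37)
14^16 ≡ 10 (mod 37)
14^18 = 14^(16+2) ≡ 36 (mod 37).
Result is 36 ≡ −1, so (14/37) = −1.

-1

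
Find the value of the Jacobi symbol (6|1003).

1

Pull out 2: since 1003 ≡ 3 (mod 8), (2/1003) = -1.
Reciprocity: 3 ≡ 3 and 1003 ≡ 3 (mod 4), so (3/1003) = −(1003/3).
Reduce top mod 3: now compute (1/3).
Reached (1/3) = 1. Collecting the sign flips along the way, the symbol is +1.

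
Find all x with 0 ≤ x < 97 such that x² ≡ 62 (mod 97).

16, 81

97 ≡ 1 (mod 4), so we find a root by search.
Trying successive values, 16² = 256 ≡ 62 (mod 97). The other root is 97 − 16 = 81.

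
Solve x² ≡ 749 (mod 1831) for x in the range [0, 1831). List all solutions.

Since 1831 ≡ 3 (mod 4), a square root of 749 is 749^((1831+1)/4) = 749^458 mod 1831.
Repeated squaring: 749^2≡715, 749^4≡376, 749^8≡389, 749^16≡1179, 749^32≡312, 749^64≡301, 749^128≡882, 749^256≡1580 (mod 1831).
749^458 = 749^(256+128+64+8+2) ≡ 1045 (mod 1831).
Check: 1045² = 1092025 ≡ 749 (mod 1831). The two roots are 786 and 1045.

786, 1045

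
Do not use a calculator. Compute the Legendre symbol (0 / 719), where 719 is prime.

0

Top reduces to 0: gcd > 1, so the symbol is 0.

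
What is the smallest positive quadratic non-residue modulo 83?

2

(2/83) = −1, so 2 is the smallest positive non-residue mod 83.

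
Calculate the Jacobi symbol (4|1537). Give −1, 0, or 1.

1

Pull out 2^2: since 1537 ≡ 1 (mod 8), (2/1537) = +1, so (2/1537)^2 = +1.
Reached (1/1537) = 1. Collecting the sign flips along the way, the symbol is +1.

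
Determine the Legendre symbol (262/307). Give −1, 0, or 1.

Pull out 2: since 307 ≡ 3 (mod 8), (2/307) = -1.
Reciprocity: 131 ≡ 3 and 307 ≡ 3 (mod 4), so (131/307) = −(307/131).
Reduce top mod 131: now compute (45/131).
Reciprocity: 45 ≡ 1 and 131 ≡ 3 (mod 4), so (45/131) = +(131/45).
Reduce top mod 45: now compute (41/45).
Reciprocity: 41 ≡ 1 and 45 ≡ 1 (mod 4), so (41/45) = +(45/41).
Reduce top mod 41: now compute (4/41).
Pull out 2^2: since 41 ≡ 1 (mod 8), (2/41) = +1, so (2/41)^2 = +1.
Reached (1/41) = 1. Collecting the sign flips along the way, the symbol is +1.

1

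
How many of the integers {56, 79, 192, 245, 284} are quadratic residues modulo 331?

4

(56/331) = +1 → QR.
(79/331) = +1 → QR.
(192/331) = -1 → non-residue.
(245/331) = +1 → QR.
(284/331) = +1 → QR.
Total quadratic residues among the 5: 4.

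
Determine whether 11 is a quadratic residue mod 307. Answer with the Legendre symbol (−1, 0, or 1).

1

Euler's criterion: (11/307) ≡ 11^153 (mod 307).
11^2 ≡ 121 (mod 307)
11^4 ≡ 212 (mod 307)
11^8 ≡ 122 (mod 307)
11^16 ≡ 148 (mod 307)
11^32 ≡ 107 (mod 307)
11^64 ≡ 90 (mod 307)
11^128 ≡ 118 (mod 307)
11^153 = 11^(128+16+8+1) ≡ 1 (mod 307).
Result is 1, so (11/307) = 1.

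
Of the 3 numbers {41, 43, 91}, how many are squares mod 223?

(41/223) = +1 → QR.
(43/223) = +1 → QR.
(91/223) = -1 → non-residue.
Total quadratic residues among the 3: 2.

2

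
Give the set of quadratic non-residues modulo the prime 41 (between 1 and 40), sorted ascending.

Square k = 1,…,20 (k and 41−k give the same square):
1²=1, 2²=4, 3²=9, 4²=16, 5²=25, 6²=36, 7²≡8, 8²≡23, 9²≡40, 10²≡18, 11²≡39, 12²≡21, 13²≡5, 14²≡32, 15²≡20, 16²≡10, 17²≡2, 18²≡37, 19²≡33, 20²≡31 (mod 41).
The residues are {1, 2, 4, 5, 8, 9, 10, 16, 18, 20, 21, 23, 25, 31, 32, 33, 36, 37, 39, 40}; the non-residues are the remaining 20 nonzero classes.

3 6 7 11 12 13 14 15 17 19 22 24 26 27 28 29 30 34 35 38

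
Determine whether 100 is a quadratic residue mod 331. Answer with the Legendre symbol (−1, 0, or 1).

Euler's criterion: (100/331) ≡ 100^165 (mod 331).
100^2 ≡ 70 (mod 331)
100^4 ≡ 266 (mod 331)
100^8 ≡ 253 (mod 331)
100^16 ≡ 126 (mod 331)
100^32 ≡ 319 (mod 331)
100^64 ≡ 144 (mod 331)
100^128 ≡ 214 (mod 331)
100^165 = 100^(128+32+4+1) ≡ 1 (mod 331).
Result is 1, so (100/331) = 1.

1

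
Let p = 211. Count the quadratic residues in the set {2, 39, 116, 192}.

0

(2/211) = -1 → non-residue.
(39/211) = -1 → non-residue.
(116/211) = -1 → non-residue.
(192/211) = -1 → non-residue.
Total quadratic residues among the 4: 0.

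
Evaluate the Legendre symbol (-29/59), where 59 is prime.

-1

Euler's criterion: (-29/59) ≡ 30^29 (mod 59).
30^2 ≡ 15 (mod 59)
30^4 ≡ 48 (mod 59)
30^8 ≡ 3 (mod 59)
30^16 ≡ 9 (mod 59)
30^29 = 30^(16+8+4+1) ≡ 58 (mod 59).
Result is 58 ≡ −1, so (-29/59) = −1.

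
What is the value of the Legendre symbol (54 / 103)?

-1

Euler's criterion: (54/103) ≡ 54^51 (mod 103).
54^2 ≡ 32 (mod 103)
54^4 ≡ 97 (mod 103)
54^8 ≡ 36 (mod 103)
54^16 ≡ 60 (mod 103)
54^32 ≡ 98 (mod 103)
54^51 = 54^(32+16+2+1) ≡ 102 (mod 103).
Result is 102 ≡ −1, so (54/103) = −1.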